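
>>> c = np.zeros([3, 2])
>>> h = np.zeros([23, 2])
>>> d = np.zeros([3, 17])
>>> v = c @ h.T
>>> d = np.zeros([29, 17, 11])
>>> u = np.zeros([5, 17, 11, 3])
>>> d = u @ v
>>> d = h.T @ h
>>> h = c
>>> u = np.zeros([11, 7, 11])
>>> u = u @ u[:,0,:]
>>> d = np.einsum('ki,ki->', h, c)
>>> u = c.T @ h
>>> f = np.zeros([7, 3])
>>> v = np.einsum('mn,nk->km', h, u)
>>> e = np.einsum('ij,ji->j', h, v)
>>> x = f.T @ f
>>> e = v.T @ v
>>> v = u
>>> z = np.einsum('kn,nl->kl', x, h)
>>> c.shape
(3, 2)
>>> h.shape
(3, 2)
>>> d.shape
()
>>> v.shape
(2, 2)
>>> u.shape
(2, 2)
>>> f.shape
(7, 3)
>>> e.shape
(3, 3)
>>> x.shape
(3, 3)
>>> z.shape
(3, 2)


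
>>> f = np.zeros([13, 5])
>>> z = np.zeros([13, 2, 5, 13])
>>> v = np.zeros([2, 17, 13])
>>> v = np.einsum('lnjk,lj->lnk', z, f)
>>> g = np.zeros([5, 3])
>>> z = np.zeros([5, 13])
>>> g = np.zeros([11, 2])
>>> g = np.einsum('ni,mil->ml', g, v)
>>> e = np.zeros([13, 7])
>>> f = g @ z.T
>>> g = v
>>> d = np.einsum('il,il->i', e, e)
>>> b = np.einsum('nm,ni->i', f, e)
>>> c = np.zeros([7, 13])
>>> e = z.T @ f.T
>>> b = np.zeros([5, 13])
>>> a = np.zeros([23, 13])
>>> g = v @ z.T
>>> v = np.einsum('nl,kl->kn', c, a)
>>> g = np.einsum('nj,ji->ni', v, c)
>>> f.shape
(13, 5)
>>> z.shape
(5, 13)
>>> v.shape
(23, 7)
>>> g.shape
(23, 13)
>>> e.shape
(13, 13)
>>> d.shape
(13,)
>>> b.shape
(5, 13)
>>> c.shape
(7, 13)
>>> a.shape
(23, 13)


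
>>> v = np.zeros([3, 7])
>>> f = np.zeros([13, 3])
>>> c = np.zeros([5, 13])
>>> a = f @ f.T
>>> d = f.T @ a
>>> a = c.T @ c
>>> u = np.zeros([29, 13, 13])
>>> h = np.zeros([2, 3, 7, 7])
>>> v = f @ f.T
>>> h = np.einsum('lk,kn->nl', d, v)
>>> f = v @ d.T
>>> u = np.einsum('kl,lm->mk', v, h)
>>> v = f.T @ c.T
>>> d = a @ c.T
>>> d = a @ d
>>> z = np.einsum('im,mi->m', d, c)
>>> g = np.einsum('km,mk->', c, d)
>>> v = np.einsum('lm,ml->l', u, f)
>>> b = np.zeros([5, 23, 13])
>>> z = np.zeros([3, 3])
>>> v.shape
(3,)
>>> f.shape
(13, 3)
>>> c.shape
(5, 13)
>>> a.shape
(13, 13)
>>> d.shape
(13, 5)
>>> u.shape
(3, 13)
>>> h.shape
(13, 3)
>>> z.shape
(3, 3)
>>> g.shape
()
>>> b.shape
(5, 23, 13)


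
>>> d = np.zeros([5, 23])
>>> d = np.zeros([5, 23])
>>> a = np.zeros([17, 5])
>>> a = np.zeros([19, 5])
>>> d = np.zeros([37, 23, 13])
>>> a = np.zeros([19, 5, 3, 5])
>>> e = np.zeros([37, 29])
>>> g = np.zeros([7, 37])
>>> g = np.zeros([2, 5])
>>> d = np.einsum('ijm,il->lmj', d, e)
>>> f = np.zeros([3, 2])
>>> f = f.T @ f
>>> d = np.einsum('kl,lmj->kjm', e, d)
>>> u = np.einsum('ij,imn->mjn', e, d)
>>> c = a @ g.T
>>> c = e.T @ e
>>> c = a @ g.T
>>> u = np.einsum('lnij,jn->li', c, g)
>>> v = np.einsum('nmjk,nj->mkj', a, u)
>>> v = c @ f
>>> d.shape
(37, 23, 13)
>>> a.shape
(19, 5, 3, 5)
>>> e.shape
(37, 29)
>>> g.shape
(2, 5)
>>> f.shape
(2, 2)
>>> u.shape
(19, 3)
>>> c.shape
(19, 5, 3, 2)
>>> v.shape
(19, 5, 3, 2)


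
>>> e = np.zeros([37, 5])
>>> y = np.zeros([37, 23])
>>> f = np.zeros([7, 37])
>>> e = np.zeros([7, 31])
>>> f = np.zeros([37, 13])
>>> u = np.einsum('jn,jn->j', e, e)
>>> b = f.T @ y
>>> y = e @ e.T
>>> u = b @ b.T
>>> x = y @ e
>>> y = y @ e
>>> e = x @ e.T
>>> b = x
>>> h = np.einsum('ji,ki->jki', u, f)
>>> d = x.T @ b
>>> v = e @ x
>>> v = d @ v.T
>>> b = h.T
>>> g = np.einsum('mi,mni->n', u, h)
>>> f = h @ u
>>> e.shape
(7, 7)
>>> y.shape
(7, 31)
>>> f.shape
(13, 37, 13)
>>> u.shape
(13, 13)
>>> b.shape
(13, 37, 13)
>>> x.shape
(7, 31)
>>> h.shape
(13, 37, 13)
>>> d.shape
(31, 31)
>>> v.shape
(31, 7)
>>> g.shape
(37,)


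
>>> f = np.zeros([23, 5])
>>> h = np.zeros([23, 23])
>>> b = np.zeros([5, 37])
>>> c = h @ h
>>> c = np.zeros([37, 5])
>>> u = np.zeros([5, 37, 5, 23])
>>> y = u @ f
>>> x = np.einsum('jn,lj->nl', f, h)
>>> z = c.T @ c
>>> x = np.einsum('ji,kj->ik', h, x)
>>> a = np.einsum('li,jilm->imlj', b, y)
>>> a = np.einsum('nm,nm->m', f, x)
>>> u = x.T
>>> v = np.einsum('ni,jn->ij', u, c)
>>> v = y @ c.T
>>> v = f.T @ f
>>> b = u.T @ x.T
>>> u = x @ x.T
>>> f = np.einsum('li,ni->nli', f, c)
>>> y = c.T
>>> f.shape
(37, 23, 5)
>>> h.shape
(23, 23)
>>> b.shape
(23, 23)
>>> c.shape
(37, 5)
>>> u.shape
(23, 23)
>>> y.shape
(5, 37)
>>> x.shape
(23, 5)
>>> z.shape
(5, 5)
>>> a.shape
(5,)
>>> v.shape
(5, 5)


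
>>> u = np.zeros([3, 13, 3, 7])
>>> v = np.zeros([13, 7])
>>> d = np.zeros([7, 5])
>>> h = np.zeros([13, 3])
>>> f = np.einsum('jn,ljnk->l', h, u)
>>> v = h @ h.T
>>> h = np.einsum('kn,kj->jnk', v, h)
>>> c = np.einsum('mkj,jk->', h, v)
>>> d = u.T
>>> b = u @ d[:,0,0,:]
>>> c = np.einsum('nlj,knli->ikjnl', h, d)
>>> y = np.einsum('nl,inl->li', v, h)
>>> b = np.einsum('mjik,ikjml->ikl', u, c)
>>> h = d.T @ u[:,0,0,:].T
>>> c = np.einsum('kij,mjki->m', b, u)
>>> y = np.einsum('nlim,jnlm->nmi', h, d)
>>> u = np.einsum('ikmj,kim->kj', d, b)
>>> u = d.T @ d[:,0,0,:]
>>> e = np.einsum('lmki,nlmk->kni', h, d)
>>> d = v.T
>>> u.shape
(3, 13, 3, 3)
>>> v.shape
(13, 13)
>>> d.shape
(13, 13)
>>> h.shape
(3, 13, 3, 3)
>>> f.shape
(3,)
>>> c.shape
(3,)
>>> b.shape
(3, 7, 13)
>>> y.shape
(3, 3, 3)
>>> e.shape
(3, 7, 3)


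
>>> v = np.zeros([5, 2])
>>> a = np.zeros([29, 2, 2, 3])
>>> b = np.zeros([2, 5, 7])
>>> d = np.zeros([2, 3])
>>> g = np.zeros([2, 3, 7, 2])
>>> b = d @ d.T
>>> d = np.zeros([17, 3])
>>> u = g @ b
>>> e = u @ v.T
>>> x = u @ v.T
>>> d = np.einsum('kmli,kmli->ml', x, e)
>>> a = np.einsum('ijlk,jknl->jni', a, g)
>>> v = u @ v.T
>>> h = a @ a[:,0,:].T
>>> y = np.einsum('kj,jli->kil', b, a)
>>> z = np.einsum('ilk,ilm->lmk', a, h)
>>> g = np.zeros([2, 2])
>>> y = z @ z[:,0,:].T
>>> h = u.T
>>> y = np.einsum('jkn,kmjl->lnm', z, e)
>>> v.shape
(2, 3, 7, 5)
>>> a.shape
(2, 7, 29)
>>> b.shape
(2, 2)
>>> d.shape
(3, 7)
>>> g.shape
(2, 2)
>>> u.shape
(2, 3, 7, 2)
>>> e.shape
(2, 3, 7, 5)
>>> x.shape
(2, 3, 7, 5)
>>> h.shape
(2, 7, 3, 2)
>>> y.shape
(5, 29, 3)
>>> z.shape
(7, 2, 29)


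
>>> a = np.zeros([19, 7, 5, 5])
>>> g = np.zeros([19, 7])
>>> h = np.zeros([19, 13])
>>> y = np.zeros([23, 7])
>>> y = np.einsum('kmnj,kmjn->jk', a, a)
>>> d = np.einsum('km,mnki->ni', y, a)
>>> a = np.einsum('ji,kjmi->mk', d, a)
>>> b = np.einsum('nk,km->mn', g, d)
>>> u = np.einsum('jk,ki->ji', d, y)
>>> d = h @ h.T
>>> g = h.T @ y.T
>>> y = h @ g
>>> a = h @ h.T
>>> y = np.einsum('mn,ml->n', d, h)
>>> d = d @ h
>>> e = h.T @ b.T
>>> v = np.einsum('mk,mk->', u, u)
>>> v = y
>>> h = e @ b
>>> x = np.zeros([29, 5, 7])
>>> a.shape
(19, 19)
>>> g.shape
(13, 5)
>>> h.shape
(13, 19)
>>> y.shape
(19,)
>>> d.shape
(19, 13)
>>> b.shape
(5, 19)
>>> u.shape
(7, 19)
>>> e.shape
(13, 5)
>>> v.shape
(19,)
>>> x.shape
(29, 5, 7)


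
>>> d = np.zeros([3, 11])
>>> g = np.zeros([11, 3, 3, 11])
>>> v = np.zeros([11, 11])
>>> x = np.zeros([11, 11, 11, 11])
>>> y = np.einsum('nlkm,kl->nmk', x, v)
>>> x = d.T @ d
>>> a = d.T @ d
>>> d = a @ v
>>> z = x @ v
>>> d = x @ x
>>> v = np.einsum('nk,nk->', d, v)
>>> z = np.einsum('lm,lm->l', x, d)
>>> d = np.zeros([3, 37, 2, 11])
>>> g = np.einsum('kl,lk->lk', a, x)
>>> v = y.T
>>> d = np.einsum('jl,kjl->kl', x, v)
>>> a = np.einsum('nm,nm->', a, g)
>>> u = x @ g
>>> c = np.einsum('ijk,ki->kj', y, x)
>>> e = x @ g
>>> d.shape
(11, 11)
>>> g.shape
(11, 11)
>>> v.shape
(11, 11, 11)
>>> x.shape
(11, 11)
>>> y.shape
(11, 11, 11)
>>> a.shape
()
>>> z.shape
(11,)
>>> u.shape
(11, 11)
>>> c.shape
(11, 11)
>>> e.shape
(11, 11)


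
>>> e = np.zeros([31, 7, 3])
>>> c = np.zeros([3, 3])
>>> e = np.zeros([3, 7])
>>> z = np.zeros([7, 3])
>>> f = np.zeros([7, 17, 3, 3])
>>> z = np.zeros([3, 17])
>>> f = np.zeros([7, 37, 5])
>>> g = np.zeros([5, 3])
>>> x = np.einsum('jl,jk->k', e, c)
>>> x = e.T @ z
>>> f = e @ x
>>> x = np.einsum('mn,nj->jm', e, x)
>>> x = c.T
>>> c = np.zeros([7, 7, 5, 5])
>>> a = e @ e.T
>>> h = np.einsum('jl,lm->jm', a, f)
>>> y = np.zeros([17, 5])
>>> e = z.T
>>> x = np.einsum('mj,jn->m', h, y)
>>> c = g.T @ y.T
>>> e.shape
(17, 3)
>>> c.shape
(3, 17)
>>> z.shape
(3, 17)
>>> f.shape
(3, 17)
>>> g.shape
(5, 3)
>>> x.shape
(3,)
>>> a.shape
(3, 3)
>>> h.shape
(3, 17)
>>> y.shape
(17, 5)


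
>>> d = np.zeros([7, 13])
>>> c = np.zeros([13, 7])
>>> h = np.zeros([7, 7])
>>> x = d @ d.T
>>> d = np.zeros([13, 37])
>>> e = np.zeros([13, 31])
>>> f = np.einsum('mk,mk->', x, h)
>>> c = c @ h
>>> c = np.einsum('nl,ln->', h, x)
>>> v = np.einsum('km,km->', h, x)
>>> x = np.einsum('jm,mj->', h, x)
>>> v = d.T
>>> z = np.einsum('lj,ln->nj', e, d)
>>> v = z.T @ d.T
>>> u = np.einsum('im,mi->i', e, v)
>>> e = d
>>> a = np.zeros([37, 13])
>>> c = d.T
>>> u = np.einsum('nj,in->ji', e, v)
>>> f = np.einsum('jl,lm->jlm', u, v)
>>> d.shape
(13, 37)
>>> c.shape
(37, 13)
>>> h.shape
(7, 7)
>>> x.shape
()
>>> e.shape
(13, 37)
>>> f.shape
(37, 31, 13)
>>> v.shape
(31, 13)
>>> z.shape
(37, 31)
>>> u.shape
(37, 31)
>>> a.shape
(37, 13)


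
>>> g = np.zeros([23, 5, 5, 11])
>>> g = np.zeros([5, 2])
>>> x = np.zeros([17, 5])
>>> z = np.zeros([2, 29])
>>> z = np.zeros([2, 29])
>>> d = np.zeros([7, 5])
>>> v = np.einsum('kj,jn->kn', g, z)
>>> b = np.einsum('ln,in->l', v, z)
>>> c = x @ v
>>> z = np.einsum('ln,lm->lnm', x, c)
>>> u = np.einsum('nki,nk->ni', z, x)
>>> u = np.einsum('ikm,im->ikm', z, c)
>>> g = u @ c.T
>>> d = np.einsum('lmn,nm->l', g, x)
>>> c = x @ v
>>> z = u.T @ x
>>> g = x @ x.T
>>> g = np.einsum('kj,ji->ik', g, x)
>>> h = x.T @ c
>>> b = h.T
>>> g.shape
(5, 17)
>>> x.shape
(17, 5)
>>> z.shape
(29, 5, 5)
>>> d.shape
(17,)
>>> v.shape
(5, 29)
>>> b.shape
(29, 5)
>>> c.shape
(17, 29)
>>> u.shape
(17, 5, 29)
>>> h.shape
(5, 29)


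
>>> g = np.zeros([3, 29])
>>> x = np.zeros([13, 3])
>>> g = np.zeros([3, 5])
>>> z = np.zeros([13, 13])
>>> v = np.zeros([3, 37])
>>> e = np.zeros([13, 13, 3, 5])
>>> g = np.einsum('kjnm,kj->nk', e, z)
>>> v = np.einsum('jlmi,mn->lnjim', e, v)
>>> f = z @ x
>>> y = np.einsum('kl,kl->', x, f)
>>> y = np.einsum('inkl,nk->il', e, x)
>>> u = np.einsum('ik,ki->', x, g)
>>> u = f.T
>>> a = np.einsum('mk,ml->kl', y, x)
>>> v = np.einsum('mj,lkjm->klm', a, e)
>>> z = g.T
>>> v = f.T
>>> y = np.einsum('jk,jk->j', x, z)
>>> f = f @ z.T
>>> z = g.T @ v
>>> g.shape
(3, 13)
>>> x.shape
(13, 3)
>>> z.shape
(13, 13)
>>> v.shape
(3, 13)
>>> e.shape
(13, 13, 3, 5)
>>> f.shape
(13, 13)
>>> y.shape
(13,)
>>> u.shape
(3, 13)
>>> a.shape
(5, 3)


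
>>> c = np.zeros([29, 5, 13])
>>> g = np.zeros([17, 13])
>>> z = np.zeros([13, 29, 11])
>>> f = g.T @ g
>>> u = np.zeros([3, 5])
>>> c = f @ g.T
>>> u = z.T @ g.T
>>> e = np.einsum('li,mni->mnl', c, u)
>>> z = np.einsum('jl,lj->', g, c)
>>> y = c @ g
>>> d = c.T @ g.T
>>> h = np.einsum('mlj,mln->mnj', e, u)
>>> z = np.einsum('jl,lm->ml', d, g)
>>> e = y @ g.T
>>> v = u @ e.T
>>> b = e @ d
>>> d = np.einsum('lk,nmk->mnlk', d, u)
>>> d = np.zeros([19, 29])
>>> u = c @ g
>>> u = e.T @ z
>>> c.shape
(13, 17)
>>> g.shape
(17, 13)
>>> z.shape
(13, 17)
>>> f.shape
(13, 13)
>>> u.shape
(17, 17)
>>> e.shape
(13, 17)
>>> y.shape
(13, 13)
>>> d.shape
(19, 29)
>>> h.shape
(11, 17, 13)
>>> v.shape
(11, 29, 13)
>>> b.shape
(13, 17)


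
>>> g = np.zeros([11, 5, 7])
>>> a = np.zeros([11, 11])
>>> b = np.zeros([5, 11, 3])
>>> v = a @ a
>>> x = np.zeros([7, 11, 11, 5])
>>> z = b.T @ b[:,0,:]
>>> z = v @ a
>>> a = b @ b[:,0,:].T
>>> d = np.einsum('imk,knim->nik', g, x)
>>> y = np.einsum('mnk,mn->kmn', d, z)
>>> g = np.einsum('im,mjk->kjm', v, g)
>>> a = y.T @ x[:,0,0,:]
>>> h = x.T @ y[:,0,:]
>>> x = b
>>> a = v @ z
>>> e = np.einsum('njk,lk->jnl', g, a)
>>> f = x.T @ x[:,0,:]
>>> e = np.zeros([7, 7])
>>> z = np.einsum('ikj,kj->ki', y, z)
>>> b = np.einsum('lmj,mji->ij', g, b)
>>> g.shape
(7, 5, 11)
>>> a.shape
(11, 11)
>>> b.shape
(3, 11)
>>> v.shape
(11, 11)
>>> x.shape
(5, 11, 3)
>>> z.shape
(11, 7)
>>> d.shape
(11, 11, 7)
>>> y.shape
(7, 11, 11)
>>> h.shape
(5, 11, 11, 11)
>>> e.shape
(7, 7)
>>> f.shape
(3, 11, 3)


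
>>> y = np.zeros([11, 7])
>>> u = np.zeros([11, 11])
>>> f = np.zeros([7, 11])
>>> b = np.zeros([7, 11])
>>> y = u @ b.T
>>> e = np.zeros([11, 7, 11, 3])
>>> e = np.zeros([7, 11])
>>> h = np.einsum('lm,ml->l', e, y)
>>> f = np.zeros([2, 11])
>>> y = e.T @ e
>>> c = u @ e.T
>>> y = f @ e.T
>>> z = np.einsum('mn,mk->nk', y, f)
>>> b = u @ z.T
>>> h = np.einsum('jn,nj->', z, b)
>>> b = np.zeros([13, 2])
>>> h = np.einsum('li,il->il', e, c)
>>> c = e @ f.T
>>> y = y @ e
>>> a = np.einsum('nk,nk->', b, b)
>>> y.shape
(2, 11)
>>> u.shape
(11, 11)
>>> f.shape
(2, 11)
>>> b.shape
(13, 2)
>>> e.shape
(7, 11)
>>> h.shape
(11, 7)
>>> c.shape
(7, 2)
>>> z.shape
(7, 11)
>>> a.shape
()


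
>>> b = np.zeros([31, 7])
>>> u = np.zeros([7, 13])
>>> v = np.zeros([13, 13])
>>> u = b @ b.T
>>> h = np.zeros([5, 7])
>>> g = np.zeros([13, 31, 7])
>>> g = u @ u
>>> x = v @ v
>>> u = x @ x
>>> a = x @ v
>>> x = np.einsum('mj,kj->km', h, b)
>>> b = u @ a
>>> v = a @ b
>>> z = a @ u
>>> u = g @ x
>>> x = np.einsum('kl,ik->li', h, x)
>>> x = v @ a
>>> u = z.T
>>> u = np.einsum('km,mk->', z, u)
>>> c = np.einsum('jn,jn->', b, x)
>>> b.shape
(13, 13)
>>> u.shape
()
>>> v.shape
(13, 13)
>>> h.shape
(5, 7)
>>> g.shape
(31, 31)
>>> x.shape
(13, 13)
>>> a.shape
(13, 13)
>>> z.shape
(13, 13)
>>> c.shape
()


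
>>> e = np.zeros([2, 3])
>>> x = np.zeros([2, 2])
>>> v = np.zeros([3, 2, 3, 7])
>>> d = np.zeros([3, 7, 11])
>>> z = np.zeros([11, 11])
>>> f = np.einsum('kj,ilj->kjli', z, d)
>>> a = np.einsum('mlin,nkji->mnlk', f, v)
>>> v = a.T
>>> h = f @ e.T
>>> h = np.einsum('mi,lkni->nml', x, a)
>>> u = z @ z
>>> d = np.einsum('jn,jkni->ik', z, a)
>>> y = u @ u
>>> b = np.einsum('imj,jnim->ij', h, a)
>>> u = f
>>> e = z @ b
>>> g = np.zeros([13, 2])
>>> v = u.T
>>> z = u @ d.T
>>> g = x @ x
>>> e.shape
(11, 11)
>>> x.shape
(2, 2)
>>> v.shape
(3, 7, 11, 11)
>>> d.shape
(2, 3)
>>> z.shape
(11, 11, 7, 2)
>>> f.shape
(11, 11, 7, 3)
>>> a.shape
(11, 3, 11, 2)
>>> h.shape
(11, 2, 11)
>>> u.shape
(11, 11, 7, 3)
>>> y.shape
(11, 11)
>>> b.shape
(11, 11)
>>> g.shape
(2, 2)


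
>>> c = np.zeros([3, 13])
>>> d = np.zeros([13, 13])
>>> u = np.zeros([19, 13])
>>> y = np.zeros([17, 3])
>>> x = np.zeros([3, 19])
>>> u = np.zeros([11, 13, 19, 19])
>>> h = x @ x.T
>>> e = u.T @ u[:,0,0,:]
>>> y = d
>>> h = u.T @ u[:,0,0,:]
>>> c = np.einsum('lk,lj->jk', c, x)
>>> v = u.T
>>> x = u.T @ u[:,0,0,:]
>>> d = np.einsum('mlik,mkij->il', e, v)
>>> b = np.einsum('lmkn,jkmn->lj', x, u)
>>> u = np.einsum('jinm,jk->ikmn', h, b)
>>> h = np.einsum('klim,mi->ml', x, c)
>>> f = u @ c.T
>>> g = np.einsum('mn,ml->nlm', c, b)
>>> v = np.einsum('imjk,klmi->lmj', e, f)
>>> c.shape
(19, 13)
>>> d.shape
(13, 19)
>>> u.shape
(19, 11, 19, 13)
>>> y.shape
(13, 13)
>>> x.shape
(19, 19, 13, 19)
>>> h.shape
(19, 19)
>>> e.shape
(19, 19, 13, 19)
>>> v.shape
(11, 19, 13)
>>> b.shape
(19, 11)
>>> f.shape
(19, 11, 19, 19)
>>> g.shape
(13, 11, 19)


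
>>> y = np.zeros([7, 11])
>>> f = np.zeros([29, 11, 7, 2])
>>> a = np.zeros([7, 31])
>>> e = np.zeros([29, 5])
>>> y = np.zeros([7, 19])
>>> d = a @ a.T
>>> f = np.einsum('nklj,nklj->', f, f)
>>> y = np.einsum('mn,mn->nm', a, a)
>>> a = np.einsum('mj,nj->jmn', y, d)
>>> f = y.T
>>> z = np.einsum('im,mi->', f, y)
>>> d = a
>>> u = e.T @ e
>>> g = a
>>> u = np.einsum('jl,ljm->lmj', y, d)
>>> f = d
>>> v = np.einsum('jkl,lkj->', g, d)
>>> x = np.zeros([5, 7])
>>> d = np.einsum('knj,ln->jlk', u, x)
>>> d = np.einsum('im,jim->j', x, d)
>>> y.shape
(31, 7)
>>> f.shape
(7, 31, 7)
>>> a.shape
(7, 31, 7)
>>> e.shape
(29, 5)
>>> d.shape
(31,)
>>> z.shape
()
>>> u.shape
(7, 7, 31)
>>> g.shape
(7, 31, 7)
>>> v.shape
()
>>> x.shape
(5, 7)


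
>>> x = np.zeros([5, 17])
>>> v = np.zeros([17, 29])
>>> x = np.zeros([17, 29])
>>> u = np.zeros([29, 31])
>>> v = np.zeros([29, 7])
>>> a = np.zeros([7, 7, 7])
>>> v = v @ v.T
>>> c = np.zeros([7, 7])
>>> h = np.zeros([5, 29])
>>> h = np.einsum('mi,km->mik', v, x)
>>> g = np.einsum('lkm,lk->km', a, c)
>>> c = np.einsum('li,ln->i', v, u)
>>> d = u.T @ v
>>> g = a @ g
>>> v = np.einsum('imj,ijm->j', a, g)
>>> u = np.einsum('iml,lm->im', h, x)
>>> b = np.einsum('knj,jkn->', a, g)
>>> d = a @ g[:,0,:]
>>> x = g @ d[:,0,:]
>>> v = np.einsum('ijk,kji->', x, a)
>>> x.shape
(7, 7, 7)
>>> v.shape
()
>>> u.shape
(29, 29)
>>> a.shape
(7, 7, 7)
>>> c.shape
(29,)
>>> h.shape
(29, 29, 17)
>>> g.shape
(7, 7, 7)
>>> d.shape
(7, 7, 7)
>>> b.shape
()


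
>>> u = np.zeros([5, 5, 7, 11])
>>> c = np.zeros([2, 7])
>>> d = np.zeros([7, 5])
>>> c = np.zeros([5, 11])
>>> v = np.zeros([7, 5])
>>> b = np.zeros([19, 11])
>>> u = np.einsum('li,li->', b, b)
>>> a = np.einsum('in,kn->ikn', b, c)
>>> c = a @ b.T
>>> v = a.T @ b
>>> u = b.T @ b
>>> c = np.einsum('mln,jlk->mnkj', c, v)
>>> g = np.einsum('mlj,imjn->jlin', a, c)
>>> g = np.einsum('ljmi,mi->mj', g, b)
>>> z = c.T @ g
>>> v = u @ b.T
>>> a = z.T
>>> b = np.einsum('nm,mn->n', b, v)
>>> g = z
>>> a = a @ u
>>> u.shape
(11, 11)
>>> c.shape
(19, 19, 11, 11)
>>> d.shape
(7, 5)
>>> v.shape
(11, 19)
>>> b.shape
(19,)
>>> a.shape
(5, 19, 11, 11)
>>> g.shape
(11, 11, 19, 5)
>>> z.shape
(11, 11, 19, 5)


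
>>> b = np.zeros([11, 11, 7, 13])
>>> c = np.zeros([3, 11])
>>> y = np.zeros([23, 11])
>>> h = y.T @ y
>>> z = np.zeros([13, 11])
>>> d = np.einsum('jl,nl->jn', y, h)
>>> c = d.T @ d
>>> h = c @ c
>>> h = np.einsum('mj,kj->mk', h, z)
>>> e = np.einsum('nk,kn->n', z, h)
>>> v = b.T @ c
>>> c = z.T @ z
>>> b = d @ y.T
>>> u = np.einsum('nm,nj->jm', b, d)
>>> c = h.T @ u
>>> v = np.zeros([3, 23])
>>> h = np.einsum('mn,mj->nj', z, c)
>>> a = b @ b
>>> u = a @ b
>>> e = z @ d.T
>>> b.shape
(23, 23)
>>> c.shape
(13, 23)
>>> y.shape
(23, 11)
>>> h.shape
(11, 23)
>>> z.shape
(13, 11)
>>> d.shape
(23, 11)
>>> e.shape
(13, 23)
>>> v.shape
(3, 23)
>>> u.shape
(23, 23)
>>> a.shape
(23, 23)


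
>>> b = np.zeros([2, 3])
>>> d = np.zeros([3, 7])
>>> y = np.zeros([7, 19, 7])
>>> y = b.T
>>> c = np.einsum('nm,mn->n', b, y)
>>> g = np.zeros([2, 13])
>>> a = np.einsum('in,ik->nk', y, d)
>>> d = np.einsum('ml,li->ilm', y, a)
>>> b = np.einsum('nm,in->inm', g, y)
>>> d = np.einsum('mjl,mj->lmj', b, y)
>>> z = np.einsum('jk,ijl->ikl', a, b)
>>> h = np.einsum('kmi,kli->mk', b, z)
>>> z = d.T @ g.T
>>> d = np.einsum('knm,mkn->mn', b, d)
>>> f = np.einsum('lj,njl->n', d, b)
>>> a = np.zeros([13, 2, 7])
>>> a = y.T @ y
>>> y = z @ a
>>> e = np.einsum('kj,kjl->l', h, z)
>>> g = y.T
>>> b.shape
(3, 2, 13)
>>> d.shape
(13, 2)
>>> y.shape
(2, 3, 2)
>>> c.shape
(2,)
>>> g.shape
(2, 3, 2)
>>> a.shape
(2, 2)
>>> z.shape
(2, 3, 2)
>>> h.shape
(2, 3)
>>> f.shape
(3,)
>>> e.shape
(2,)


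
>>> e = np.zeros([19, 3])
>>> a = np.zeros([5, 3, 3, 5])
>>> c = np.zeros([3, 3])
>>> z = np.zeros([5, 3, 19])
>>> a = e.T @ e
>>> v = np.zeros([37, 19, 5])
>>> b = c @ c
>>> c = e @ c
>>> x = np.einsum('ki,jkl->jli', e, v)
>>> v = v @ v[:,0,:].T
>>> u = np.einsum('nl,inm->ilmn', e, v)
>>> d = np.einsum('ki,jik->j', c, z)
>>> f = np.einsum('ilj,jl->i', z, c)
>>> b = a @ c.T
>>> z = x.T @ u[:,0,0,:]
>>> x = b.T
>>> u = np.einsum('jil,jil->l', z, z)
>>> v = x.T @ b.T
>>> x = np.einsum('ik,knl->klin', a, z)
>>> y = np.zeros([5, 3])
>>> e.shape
(19, 3)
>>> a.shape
(3, 3)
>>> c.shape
(19, 3)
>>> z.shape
(3, 5, 19)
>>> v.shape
(3, 3)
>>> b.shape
(3, 19)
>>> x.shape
(3, 19, 3, 5)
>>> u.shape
(19,)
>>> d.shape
(5,)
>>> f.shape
(5,)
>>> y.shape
(5, 3)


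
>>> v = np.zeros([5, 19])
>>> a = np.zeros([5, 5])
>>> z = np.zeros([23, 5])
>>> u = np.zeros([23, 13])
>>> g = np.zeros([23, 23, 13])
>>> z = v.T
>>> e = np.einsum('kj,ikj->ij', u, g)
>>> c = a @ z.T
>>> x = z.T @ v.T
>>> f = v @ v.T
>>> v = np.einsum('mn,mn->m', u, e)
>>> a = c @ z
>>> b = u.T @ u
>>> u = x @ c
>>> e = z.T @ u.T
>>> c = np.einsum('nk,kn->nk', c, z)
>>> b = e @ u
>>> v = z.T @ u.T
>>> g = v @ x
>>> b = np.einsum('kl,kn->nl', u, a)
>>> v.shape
(5, 5)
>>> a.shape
(5, 5)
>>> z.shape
(19, 5)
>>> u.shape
(5, 19)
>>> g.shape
(5, 5)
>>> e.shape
(5, 5)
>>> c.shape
(5, 19)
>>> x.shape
(5, 5)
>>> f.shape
(5, 5)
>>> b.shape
(5, 19)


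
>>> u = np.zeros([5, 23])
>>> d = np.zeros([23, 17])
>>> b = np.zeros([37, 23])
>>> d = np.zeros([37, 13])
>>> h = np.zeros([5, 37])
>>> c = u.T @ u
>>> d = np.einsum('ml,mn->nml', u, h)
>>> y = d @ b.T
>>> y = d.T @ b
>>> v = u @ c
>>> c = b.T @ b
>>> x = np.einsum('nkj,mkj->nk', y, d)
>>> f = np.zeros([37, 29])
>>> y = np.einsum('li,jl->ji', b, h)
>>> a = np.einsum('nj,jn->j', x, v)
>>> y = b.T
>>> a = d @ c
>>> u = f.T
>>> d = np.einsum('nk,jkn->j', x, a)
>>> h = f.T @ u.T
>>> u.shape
(29, 37)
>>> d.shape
(37,)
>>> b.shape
(37, 23)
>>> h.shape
(29, 29)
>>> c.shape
(23, 23)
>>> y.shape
(23, 37)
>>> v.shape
(5, 23)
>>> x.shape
(23, 5)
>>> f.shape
(37, 29)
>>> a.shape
(37, 5, 23)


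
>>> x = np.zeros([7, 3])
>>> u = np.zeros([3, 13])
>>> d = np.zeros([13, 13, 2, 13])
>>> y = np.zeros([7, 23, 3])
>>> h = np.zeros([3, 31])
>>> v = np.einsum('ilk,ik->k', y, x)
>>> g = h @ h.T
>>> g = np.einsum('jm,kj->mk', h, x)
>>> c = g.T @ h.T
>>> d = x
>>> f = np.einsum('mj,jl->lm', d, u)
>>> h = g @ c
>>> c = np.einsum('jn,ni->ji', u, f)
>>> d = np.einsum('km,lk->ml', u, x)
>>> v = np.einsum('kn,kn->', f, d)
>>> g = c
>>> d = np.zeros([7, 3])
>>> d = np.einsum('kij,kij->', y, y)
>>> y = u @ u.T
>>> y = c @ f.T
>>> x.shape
(7, 3)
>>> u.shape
(3, 13)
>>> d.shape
()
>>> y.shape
(3, 13)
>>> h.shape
(31, 3)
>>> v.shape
()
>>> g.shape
(3, 7)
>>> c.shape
(3, 7)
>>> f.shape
(13, 7)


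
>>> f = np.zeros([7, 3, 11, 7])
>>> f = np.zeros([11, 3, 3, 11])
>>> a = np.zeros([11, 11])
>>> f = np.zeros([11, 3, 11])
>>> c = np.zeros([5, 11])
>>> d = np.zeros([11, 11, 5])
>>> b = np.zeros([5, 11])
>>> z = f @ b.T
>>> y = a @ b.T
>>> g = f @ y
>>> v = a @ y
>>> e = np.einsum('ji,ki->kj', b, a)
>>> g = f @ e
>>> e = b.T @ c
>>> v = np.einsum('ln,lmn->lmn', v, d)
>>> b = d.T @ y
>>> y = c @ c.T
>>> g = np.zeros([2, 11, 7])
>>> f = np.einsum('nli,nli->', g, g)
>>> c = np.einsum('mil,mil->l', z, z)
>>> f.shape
()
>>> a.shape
(11, 11)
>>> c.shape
(5,)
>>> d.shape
(11, 11, 5)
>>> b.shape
(5, 11, 5)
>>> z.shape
(11, 3, 5)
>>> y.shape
(5, 5)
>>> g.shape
(2, 11, 7)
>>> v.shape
(11, 11, 5)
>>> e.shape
(11, 11)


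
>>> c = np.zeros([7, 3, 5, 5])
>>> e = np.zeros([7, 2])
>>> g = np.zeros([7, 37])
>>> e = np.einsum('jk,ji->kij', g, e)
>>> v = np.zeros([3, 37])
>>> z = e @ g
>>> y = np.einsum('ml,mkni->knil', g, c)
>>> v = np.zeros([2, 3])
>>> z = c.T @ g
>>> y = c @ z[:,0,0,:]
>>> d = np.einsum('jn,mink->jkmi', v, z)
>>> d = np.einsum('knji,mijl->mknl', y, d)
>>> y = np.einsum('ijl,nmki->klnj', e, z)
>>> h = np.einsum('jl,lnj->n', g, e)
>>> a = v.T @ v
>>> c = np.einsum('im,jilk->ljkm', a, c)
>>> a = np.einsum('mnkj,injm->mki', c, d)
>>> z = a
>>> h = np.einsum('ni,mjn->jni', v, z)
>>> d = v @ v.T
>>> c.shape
(5, 7, 5, 3)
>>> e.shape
(37, 2, 7)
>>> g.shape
(7, 37)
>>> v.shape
(2, 3)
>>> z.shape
(5, 5, 2)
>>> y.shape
(3, 7, 5, 2)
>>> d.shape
(2, 2)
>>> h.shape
(5, 2, 3)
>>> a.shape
(5, 5, 2)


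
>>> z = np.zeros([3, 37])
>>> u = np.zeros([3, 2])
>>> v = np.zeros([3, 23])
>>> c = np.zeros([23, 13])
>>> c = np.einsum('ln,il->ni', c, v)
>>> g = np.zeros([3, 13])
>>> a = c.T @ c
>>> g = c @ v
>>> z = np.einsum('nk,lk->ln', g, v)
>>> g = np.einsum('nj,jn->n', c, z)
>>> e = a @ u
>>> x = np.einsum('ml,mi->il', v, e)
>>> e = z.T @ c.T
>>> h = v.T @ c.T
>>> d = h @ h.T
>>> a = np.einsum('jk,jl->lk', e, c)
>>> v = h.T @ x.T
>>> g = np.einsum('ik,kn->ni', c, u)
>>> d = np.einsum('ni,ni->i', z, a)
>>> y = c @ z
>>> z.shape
(3, 13)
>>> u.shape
(3, 2)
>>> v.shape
(13, 2)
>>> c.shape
(13, 3)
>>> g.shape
(2, 13)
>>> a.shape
(3, 13)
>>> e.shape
(13, 13)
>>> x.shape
(2, 23)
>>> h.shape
(23, 13)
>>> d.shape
(13,)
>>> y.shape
(13, 13)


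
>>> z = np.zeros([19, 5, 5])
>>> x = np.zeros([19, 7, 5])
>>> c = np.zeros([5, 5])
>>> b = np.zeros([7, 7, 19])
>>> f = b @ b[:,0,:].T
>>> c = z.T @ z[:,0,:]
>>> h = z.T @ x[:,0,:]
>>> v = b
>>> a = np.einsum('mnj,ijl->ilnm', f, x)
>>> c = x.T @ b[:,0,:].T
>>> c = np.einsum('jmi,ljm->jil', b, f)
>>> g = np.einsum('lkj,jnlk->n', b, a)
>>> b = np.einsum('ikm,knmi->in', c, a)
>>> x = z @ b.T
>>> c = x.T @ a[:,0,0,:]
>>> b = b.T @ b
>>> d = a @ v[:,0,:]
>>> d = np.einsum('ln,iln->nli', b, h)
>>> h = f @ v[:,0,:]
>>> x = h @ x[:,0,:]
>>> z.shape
(19, 5, 5)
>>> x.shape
(7, 7, 7)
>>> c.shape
(7, 5, 7)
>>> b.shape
(5, 5)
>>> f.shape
(7, 7, 7)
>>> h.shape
(7, 7, 19)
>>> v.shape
(7, 7, 19)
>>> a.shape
(19, 5, 7, 7)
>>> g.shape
(5,)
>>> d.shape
(5, 5, 5)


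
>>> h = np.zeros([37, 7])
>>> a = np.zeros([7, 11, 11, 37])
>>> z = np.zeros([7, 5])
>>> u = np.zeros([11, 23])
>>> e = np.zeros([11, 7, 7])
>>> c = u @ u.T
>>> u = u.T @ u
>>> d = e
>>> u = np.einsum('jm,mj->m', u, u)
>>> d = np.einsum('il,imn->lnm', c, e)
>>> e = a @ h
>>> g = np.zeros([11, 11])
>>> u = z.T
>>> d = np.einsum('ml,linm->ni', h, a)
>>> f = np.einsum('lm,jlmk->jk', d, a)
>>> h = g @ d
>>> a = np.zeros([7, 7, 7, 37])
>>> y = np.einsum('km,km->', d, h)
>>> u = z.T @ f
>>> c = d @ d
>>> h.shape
(11, 11)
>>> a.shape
(7, 7, 7, 37)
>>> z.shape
(7, 5)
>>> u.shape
(5, 37)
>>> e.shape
(7, 11, 11, 7)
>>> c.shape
(11, 11)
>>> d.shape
(11, 11)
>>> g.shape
(11, 11)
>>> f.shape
(7, 37)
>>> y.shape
()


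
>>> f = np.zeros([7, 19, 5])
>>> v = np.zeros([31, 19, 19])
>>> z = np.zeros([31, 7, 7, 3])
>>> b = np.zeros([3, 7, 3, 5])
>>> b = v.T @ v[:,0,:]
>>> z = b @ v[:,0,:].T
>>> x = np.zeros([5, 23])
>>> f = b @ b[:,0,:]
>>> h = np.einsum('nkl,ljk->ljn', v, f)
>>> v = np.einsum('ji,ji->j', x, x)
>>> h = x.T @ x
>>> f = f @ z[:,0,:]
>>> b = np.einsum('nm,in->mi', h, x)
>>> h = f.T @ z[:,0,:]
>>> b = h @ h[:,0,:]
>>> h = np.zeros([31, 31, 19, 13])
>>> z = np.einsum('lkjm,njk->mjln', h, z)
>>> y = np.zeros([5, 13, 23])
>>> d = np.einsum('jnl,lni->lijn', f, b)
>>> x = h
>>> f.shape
(19, 19, 31)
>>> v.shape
(5,)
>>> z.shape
(13, 19, 31, 19)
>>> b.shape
(31, 19, 31)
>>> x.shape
(31, 31, 19, 13)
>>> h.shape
(31, 31, 19, 13)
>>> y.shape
(5, 13, 23)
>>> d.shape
(31, 31, 19, 19)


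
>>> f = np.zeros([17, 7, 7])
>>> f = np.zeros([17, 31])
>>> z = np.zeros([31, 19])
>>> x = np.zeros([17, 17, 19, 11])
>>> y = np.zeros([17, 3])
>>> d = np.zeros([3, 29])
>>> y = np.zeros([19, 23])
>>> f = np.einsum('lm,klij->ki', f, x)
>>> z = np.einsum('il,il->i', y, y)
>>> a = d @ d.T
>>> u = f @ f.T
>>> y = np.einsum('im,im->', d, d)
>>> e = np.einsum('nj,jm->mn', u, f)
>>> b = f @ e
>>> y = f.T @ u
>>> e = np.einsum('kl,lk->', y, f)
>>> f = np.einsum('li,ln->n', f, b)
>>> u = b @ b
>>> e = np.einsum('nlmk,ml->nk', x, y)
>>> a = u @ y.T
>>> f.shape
(17,)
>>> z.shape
(19,)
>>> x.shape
(17, 17, 19, 11)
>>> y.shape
(19, 17)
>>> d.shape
(3, 29)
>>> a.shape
(17, 19)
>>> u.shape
(17, 17)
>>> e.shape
(17, 11)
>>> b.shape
(17, 17)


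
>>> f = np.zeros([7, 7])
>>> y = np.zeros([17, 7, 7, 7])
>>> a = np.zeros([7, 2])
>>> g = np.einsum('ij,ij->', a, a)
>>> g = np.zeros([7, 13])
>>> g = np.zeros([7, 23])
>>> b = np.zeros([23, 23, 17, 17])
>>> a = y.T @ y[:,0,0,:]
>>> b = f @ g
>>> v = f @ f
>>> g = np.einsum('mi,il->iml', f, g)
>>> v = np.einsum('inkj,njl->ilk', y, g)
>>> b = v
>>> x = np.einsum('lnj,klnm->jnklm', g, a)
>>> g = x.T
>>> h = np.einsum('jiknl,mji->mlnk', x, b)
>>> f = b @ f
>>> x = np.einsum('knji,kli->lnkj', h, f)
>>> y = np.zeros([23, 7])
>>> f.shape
(17, 23, 7)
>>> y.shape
(23, 7)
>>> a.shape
(7, 7, 7, 7)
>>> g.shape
(7, 7, 7, 7, 23)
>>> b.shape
(17, 23, 7)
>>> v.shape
(17, 23, 7)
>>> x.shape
(23, 7, 17, 7)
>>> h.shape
(17, 7, 7, 7)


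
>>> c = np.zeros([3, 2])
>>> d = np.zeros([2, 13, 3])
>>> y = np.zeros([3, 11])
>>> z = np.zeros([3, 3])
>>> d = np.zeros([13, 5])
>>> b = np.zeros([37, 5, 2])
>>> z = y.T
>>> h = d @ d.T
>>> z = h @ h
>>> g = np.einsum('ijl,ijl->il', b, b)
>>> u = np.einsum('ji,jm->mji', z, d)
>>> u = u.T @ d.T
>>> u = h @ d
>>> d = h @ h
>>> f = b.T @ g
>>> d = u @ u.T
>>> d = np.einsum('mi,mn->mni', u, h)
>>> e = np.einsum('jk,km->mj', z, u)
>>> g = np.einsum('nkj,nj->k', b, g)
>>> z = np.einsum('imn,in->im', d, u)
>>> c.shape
(3, 2)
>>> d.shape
(13, 13, 5)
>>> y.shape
(3, 11)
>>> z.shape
(13, 13)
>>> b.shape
(37, 5, 2)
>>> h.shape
(13, 13)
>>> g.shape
(5,)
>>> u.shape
(13, 5)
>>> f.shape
(2, 5, 2)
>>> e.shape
(5, 13)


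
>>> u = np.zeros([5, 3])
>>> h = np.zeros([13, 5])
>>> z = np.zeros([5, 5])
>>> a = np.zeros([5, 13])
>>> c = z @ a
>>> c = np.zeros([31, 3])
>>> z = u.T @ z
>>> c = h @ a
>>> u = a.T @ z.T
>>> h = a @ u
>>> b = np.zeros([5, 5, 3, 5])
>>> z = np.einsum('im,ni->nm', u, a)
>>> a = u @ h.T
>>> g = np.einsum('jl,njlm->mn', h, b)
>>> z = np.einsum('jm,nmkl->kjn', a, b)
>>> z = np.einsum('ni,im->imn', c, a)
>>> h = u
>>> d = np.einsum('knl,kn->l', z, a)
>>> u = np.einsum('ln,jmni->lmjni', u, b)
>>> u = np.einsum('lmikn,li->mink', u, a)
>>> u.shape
(5, 5, 5, 3)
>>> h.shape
(13, 3)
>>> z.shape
(13, 5, 13)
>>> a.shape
(13, 5)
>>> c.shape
(13, 13)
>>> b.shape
(5, 5, 3, 5)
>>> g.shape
(5, 5)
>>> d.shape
(13,)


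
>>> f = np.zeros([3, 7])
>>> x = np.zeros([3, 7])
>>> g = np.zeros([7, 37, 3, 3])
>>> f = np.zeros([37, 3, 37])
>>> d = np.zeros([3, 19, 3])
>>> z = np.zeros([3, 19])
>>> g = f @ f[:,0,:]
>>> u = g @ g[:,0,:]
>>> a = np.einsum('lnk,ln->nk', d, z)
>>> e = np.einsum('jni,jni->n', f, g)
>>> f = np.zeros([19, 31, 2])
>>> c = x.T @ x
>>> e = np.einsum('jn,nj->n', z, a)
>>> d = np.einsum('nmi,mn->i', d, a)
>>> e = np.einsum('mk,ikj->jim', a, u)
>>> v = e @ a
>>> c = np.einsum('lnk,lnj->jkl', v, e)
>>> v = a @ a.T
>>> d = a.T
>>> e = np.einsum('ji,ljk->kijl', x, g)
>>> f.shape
(19, 31, 2)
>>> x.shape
(3, 7)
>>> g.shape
(37, 3, 37)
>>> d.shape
(3, 19)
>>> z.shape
(3, 19)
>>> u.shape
(37, 3, 37)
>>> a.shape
(19, 3)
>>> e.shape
(37, 7, 3, 37)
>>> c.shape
(19, 3, 37)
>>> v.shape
(19, 19)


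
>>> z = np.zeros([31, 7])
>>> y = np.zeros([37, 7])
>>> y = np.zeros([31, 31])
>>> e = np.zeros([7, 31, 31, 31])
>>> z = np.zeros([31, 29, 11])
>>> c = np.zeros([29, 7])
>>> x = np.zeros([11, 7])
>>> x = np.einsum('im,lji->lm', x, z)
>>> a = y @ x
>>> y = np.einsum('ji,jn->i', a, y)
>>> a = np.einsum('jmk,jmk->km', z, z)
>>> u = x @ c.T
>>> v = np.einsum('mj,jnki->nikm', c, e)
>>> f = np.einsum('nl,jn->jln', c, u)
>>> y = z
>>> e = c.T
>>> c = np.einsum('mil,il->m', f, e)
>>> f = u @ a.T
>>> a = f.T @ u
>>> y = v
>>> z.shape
(31, 29, 11)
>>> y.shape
(31, 31, 31, 29)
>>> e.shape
(7, 29)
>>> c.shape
(31,)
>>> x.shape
(31, 7)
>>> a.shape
(11, 29)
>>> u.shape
(31, 29)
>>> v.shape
(31, 31, 31, 29)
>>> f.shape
(31, 11)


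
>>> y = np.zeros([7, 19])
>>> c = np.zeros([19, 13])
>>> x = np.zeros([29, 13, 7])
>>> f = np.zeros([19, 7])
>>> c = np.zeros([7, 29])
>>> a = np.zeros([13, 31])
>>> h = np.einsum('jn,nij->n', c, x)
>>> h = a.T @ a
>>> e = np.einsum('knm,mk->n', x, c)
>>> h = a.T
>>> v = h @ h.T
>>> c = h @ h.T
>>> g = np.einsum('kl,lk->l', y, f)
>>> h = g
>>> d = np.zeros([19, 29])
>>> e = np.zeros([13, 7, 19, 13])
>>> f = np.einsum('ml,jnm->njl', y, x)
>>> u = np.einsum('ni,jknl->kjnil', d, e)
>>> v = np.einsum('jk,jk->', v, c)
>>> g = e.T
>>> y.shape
(7, 19)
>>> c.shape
(31, 31)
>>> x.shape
(29, 13, 7)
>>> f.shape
(13, 29, 19)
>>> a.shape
(13, 31)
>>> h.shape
(19,)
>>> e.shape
(13, 7, 19, 13)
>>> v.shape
()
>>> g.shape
(13, 19, 7, 13)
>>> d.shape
(19, 29)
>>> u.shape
(7, 13, 19, 29, 13)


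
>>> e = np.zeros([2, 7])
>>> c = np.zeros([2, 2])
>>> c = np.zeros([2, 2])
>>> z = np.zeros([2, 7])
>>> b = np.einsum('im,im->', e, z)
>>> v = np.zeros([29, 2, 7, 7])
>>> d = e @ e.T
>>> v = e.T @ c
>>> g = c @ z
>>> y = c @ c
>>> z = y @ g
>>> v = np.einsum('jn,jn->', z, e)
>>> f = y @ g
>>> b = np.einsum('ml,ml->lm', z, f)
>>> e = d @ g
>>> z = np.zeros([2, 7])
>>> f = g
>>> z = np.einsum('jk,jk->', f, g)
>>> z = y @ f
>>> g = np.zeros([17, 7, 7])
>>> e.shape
(2, 7)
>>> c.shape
(2, 2)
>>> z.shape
(2, 7)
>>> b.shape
(7, 2)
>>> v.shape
()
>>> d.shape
(2, 2)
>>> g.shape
(17, 7, 7)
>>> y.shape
(2, 2)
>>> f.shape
(2, 7)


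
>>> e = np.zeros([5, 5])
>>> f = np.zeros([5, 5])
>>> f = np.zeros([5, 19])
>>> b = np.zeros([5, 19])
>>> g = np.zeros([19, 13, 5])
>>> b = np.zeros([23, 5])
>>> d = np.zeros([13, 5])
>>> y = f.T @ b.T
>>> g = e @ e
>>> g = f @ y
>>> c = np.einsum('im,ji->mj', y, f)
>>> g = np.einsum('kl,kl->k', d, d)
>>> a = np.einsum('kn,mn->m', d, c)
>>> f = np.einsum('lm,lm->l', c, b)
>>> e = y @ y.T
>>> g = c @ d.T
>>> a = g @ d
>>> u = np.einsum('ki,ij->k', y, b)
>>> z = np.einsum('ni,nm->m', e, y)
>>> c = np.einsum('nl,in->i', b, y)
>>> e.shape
(19, 19)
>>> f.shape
(23,)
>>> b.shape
(23, 5)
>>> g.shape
(23, 13)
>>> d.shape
(13, 5)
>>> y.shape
(19, 23)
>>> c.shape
(19,)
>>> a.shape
(23, 5)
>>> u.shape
(19,)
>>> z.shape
(23,)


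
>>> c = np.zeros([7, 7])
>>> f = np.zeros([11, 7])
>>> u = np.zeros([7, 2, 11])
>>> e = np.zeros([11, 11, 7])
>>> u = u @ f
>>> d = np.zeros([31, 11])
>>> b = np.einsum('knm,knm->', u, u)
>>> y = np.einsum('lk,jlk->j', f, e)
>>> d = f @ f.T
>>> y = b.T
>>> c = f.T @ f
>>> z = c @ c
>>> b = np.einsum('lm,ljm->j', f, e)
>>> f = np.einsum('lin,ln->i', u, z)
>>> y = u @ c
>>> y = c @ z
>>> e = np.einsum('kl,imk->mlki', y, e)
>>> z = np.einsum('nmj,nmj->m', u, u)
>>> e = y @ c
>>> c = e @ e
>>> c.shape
(7, 7)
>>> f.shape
(2,)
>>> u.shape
(7, 2, 7)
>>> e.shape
(7, 7)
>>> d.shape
(11, 11)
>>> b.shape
(11,)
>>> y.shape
(7, 7)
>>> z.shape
(2,)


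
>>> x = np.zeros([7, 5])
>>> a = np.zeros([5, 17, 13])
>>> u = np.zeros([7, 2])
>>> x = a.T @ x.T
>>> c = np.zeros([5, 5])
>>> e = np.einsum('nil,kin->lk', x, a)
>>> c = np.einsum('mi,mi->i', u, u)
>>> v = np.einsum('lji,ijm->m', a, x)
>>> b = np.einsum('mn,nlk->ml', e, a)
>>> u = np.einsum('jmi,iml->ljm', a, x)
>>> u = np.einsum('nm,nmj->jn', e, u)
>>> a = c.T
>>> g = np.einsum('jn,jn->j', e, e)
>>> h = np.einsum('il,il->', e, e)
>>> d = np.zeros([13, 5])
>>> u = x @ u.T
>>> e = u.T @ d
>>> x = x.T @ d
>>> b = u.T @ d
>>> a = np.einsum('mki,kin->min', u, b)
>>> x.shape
(7, 17, 5)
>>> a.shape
(13, 17, 5)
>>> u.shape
(13, 17, 17)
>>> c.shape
(2,)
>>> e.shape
(17, 17, 5)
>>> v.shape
(7,)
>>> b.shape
(17, 17, 5)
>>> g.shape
(7,)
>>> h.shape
()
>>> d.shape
(13, 5)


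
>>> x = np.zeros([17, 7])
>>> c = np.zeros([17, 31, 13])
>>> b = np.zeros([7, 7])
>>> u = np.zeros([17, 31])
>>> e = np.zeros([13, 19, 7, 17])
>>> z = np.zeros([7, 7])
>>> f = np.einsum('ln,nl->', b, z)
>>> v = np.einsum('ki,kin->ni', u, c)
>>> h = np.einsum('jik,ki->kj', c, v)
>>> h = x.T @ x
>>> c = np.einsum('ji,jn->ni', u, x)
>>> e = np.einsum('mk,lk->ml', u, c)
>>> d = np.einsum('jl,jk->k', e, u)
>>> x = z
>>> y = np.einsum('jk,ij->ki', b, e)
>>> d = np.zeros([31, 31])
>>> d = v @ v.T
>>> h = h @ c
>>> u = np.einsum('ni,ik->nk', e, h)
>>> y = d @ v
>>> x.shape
(7, 7)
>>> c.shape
(7, 31)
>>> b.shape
(7, 7)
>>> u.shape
(17, 31)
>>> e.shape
(17, 7)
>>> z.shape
(7, 7)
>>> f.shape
()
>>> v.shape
(13, 31)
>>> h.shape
(7, 31)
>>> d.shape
(13, 13)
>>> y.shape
(13, 31)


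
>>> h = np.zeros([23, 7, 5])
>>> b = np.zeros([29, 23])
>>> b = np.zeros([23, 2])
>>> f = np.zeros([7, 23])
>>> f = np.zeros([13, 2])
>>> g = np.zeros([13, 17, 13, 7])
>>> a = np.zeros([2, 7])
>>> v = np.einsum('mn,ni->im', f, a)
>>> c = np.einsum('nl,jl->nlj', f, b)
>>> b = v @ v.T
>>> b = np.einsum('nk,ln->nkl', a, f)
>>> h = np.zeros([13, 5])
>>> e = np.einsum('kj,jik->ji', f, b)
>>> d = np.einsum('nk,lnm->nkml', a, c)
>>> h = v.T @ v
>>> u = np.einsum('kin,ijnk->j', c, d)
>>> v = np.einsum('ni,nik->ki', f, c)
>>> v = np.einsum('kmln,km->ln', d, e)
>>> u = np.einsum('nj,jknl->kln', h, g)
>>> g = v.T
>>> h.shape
(13, 13)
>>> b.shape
(2, 7, 13)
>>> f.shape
(13, 2)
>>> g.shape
(13, 23)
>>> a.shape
(2, 7)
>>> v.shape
(23, 13)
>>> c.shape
(13, 2, 23)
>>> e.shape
(2, 7)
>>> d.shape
(2, 7, 23, 13)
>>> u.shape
(17, 7, 13)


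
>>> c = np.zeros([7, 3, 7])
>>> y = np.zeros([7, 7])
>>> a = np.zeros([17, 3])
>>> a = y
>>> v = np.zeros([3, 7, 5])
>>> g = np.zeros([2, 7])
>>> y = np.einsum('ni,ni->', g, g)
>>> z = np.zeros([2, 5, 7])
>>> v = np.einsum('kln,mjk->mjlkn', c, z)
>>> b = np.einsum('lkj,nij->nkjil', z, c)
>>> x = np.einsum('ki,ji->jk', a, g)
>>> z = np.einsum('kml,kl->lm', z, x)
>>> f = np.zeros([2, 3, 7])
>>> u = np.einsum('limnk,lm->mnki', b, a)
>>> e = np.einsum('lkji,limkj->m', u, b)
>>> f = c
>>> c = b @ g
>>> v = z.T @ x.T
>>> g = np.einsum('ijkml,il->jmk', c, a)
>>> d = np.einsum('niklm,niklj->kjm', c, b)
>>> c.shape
(7, 5, 7, 3, 7)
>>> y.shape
()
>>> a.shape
(7, 7)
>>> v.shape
(5, 2)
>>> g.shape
(5, 3, 7)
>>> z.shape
(7, 5)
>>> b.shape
(7, 5, 7, 3, 2)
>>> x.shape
(2, 7)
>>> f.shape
(7, 3, 7)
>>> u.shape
(7, 3, 2, 5)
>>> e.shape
(7,)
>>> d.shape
(7, 2, 7)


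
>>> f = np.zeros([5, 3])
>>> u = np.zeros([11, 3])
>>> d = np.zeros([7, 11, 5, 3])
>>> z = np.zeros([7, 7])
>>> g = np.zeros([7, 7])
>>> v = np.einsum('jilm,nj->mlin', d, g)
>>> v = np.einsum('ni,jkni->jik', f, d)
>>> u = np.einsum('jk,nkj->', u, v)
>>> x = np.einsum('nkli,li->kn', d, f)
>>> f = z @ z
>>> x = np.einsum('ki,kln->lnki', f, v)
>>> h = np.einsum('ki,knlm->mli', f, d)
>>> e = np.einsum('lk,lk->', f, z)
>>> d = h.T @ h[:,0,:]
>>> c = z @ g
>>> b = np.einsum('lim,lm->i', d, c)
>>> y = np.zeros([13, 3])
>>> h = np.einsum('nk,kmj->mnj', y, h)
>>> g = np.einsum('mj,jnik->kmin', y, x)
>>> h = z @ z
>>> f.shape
(7, 7)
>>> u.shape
()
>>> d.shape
(7, 5, 7)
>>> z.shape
(7, 7)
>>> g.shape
(7, 13, 7, 11)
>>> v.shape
(7, 3, 11)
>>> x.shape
(3, 11, 7, 7)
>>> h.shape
(7, 7)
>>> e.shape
()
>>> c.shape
(7, 7)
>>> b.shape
(5,)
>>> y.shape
(13, 3)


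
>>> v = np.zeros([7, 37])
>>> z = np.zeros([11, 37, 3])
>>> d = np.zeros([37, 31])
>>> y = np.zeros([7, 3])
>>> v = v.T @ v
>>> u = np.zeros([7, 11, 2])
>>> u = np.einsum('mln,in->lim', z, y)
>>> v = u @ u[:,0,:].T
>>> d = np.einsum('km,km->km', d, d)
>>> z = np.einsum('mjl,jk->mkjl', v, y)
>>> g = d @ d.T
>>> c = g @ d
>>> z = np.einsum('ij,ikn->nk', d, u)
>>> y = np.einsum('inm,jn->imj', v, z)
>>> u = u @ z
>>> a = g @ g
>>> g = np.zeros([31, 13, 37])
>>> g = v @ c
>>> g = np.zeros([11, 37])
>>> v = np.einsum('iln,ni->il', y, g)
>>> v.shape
(37, 37)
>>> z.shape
(11, 7)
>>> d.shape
(37, 31)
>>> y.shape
(37, 37, 11)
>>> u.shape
(37, 7, 7)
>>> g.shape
(11, 37)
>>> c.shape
(37, 31)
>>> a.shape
(37, 37)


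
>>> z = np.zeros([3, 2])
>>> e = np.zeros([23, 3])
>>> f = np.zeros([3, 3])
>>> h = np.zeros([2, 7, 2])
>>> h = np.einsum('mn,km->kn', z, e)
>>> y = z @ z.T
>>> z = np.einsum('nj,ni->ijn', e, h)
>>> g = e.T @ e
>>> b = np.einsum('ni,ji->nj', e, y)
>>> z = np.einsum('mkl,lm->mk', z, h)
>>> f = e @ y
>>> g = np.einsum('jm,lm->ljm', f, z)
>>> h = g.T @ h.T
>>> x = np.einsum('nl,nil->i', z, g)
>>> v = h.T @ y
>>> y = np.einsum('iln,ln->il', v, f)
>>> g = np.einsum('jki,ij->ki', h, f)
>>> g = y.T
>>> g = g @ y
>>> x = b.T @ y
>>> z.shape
(2, 3)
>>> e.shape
(23, 3)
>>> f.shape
(23, 3)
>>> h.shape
(3, 23, 23)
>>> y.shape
(23, 23)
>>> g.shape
(23, 23)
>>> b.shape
(23, 3)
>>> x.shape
(3, 23)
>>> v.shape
(23, 23, 3)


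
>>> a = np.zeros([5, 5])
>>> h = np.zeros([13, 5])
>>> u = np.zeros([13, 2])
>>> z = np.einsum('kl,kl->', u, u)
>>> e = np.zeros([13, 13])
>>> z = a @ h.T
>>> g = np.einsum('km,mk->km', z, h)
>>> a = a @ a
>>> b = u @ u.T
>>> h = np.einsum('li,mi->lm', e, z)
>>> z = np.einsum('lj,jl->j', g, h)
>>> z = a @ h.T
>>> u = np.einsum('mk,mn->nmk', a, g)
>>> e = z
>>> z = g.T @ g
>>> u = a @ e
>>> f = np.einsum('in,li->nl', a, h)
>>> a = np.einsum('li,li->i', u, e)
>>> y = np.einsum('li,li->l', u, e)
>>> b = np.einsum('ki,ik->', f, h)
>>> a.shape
(13,)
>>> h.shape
(13, 5)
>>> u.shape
(5, 13)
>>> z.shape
(13, 13)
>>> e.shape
(5, 13)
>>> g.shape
(5, 13)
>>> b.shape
()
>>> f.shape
(5, 13)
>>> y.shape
(5,)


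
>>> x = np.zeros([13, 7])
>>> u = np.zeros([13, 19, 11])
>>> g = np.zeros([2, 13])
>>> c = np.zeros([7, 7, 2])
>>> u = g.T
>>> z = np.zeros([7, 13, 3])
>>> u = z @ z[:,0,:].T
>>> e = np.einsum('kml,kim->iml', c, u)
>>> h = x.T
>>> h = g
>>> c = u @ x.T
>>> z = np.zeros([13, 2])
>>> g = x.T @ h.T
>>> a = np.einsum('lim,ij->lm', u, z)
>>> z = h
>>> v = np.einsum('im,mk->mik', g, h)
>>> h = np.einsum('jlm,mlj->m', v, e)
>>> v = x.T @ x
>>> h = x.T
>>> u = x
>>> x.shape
(13, 7)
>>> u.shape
(13, 7)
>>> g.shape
(7, 2)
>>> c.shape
(7, 13, 13)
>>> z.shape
(2, 13)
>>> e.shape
(13, 7, 2)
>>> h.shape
(7, 13)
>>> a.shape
(7, 7)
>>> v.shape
(7, 7)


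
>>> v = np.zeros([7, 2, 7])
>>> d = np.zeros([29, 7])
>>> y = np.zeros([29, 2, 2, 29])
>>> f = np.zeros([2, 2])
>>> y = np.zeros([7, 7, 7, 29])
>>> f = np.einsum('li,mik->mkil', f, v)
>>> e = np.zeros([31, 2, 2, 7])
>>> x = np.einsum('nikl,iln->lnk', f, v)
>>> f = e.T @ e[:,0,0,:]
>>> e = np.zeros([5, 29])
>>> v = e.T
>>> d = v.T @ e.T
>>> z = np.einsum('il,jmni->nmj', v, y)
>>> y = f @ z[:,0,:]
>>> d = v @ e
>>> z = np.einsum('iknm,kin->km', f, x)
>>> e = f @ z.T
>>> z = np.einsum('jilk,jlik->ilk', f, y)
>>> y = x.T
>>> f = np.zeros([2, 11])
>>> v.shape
(29, 5)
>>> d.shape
(29, 29)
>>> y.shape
(2, 7, 2)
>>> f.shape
(2, 11)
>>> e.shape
(7, 2, 2, 2)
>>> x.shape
(2, 7, 2)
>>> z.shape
(2, 2, 7)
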